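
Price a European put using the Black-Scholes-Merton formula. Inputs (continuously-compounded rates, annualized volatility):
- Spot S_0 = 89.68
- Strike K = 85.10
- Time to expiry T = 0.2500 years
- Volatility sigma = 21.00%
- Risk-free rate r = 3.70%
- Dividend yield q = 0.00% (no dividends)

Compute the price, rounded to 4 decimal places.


Answer: Price = 1.5708

Derivation:
d1 = (ln(S/K) + (r - q + 0.5*sigma^2) * T) / (sigma * sqrt(T)) = 0.63984041
d2 = d1 - sigma * sqrt(T) = 0.53484041
exp(-rT) = 0.99079265; exp(-qT) = 1.00000000
P = K * exp(-rT) * N(-d2) - S_0 * exp(-qT) * N(-d1)
N(-d1) = 0.26113818; N(-d2) = 0.29638011
P = 85.1000 * 0.99079265 * 0.29638011 - 89.6800 * 1.00000000 * 0.26113818 = 1.5708


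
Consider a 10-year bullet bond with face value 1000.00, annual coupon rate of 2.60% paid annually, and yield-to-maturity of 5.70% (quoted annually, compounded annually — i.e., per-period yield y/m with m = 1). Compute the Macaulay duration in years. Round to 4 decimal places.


Answer: Macaulay duration = 8.7485 years

Derivation:
Coupon per period c = face * coupon_rate / m = 26.000000
Periods per year m = 1; per-period yield y/m = 0.057000
Number of cashflows N = 10
Cashflows (t years, CF_t, discount factor 1/(1+y/m)^(m*t), PV):
  t = 1.0000: CF_t = 26.000000, DF = 0.946074, PV = 24.597919
  t = 2.0000: CF_t = 26.000000, DF = 0.895056, PV = 23.271446
  t = 3.0000: CF_t = 26.000000, DF = 0.846789, PV = 22.016505
  t = 4.0000: CF_t = 26.000000, DF = 0.801125, PV = 20.829239
  t = 5.0000: CF_t = 26.000000, DF = 0.757923, PV = 19.705997
  t = 6.0000: CF_t = 26.000000, DF = 0.717051, PV = 18.643327
  t = 7.0000: CF_t = 26.000000, DF = 0.678383, PV = 17.637963
  t = 8.0000: CF_t = 26.000000, DF = 0.641801, PV = 16.686815
  t = 9.0000: CF_t = 26.000000, DF = 0.607191, PV = 15.786958
  t = 10.0000: CF_t = 1026.000000, DF = 0.574447, PV = 589.382841
Price P = sum_t PV_t = 768.559011
Macaulay numerator sum_t t * PV_t:
  t * PV_t at t = 1.0000: 24.597919
  t * PV_t at t = 2.0000: 46.542892
  t * PV_t at t = 3.0000: 66.049516
  t * PV_t at t = 4.0000: 83.316955
  t * PV_t at t = 5.0000: 98.529985
  t * PV_t at t = 6.0000: 111.859964
  t * PV_t at t = 7.0000: 123.465744
  t * PV_t at t = 8.0000: 133.494520
  t * PV_t at t = 9.0000: 142.082625
  t * PV_t at t = 10.0000: 5893.828408
Macaulay duration D = (sum_t t * PV_t) / P = 6723.768527 / 768.559011 = 8.748539


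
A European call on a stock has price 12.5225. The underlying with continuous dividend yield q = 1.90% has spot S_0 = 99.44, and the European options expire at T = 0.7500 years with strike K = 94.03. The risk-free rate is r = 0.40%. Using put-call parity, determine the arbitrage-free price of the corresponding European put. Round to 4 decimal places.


Put-call parity: C - P = S_0 * exp(-qT) - K * exp(-rT).
S_0 * exp(-qT) = 99.4400 * 0.98585105 = 98.03302848
K * exp(-rT) = 94.0300 * 0.99700450 = 93.74833271
P = C - S*exp(-qT) + K*exp(-rT)
P = 12.5225 - 98.03302848 + 93.74833271 = 8.2378

Answer: Put price = 8.2378


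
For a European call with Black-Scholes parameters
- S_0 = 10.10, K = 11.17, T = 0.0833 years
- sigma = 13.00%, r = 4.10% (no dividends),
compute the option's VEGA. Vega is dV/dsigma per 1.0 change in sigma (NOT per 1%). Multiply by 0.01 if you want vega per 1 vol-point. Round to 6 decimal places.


d1 = -2.5739960534; d2 = -2.6115163146
phi(d1) = 0.0145281610; exp(-qT) = 1.0000000000; exp(-rT) = 0.9965905255
Vega = S * exp(-qT) * phi(d1) * sqrt(T) = 10.1000 * 1.0000000000 * 0.0145281610 * 0.2886173938 = 0.042350

Answer: Vega = 0.042350


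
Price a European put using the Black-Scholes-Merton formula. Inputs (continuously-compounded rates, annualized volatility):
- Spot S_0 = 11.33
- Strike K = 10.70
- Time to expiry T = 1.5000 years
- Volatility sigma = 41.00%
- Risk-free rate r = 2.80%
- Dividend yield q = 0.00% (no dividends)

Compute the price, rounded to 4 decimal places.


Answer: Price = 1.6457

Derivation:
d1 = (ln(S/K) + (r - q + 0.5*sigma^2) * T) / (sigma * sqrt(T)) = 0.44864562
d2 = d1 - sigma * sqrt(T) = -0.05349978
exp(-rT) = 0.95886978; exp(-qT) = 1.00000000
P = K * exp(-rT) * N(-d2) - S_0 * exp(-qT) * N(-d1)
N(-d1) = 0.32684366; N(-d2) = 0.52133315
P = 10.7000 * 0.95886978 * 0.52133315 - 11.3300 * 1.00000000 * 0.32684366 = 1.6457


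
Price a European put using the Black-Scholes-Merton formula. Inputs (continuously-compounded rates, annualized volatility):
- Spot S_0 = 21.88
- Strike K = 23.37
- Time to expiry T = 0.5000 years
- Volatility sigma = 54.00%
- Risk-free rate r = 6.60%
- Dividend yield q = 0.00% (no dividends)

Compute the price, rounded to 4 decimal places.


d1 = (ln(S/K) + (r - q + 0.5*sigma^2) * T) / (sigma * sqrt(T)) = 0.10480849
d2 = d1 - sigma * sqrt(T) = -0.27702917
exp(-rT) = 0.96753856; exp(-qT) = 1.00000000
P = K * exp(-rT) * N(-d2) - S_0 * exp(-qT) * N(-d1)
N(-d1) = 0.45826389; N(-d2) = 0.60912115
P = 23.3700 * 0.96753856 * 0.60912115 - 21.8800 * 1.00000000 * 0.45826389 = 3.7463

Answer: Price = 3.7463


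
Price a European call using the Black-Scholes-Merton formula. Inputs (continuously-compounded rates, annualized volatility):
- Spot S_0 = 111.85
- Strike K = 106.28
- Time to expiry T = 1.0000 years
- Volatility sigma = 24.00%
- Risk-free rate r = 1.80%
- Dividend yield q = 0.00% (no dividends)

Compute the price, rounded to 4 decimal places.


Answer: Price = 14.4826

Derivation:
d1 = (ln(S/K) + (r - q + 0.5*sigma^2) * T) / (sigma * sqrt(T)) = 0.40783986
d2 = d1 - sigma * sqrt(T) = 0.16783986
exp(-rT) = 0.98216103; exp(-qT) = 1.00000000
C = S_0 * exp(-qT) * N(d1) - K * exp(-rT) * N(d2)
N(d1) = 0.65830438; N(d2) = 0.56664537
C = 111.8500 * 1.00000000 * 0.65830438 - 106.2800 * 0.98216103 * 0.56664537 = 14.4826


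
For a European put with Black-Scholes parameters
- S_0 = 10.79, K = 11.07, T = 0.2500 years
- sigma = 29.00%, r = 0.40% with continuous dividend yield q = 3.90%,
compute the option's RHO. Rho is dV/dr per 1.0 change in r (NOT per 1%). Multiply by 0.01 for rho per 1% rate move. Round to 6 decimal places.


d1 = -0.1645273617; d2 = -0.3095273617
phi(d1) = 0.3935791217; exp(-qT) = 0.9902973771; exp(-rT) = 0.9990004998
N(-d2) = 0.6215397991
Rho = -K*T*exp(-rT)*N(-d2) = -11.0700 * 0.2500 * 0.9990004998 * 0.6215397991 = -1.718392

Answer: Rho = -1.718392


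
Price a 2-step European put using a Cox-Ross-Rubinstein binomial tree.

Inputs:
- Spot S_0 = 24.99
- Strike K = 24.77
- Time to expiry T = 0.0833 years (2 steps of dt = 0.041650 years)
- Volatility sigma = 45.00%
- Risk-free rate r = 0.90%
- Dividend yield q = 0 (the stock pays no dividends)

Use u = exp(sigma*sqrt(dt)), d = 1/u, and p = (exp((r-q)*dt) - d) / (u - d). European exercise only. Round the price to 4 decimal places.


dt = T/N = 0.041650
u = exp(sigma*sqrt(dt)) = 1.096187; d = 1/u = 0.912253
p = (exp((r-q)*dt) - d) / (u - d) = 0.479095
Discount per step: exp(-r*dt) = 0.999625
Stock lattice S(k, i) with i counting down-moves:
  k=0: S(0,0) = 24.9900
  k=1: S(1,0) = 27.3937; S(1,1) = 22.7972
  k=2: S(2,0) = 30.0286; S(2,1) = 24.9900; S(2,2) = 20.7968
Terminal payoffs V(N, i) = max(K - S_T, 0):
  V(2,0) = 0.000000; V(2,1) = 0.000000; V(2,2) = 3.973166
Backward induction: V(k, i) = exp(-r*dt) * [p * V(k+1, i) + (1-p) * V(k+1, i+1)].
  V(1,0) = exp(-r*dt) * [p*0.000000 + (1-p)*0.000000] = 0.000000
  V(1,1) = exp(-r*dt) * [p*0.000000 + (1-p)*3.973166] = 2.068866
  V(0,0) = exp(-r*dt) * [p*0.000000 + (1-p)*2.068866] = 1.077279

Answer: Price = V(0,0) = 1.0773


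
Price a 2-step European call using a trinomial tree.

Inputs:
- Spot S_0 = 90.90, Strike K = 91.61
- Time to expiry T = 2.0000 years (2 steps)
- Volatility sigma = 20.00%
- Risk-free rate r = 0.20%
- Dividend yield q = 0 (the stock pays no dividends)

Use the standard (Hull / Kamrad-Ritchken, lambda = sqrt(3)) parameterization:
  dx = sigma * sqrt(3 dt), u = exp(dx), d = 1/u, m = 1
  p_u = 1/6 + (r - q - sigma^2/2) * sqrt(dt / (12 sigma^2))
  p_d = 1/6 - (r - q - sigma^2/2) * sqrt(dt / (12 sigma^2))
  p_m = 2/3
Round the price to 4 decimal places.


Answer: Price = V(0,0) = 8.6748

Derivation:
dt = T/N = 1.000000; dx = sigma*sqrt(3*dt) = 0.346410
u = exp(dx) = 1.413982; d = 1/u = 0.707222
p_u = 0.140686, p_m = 0.666667, p_d = 0.192647
Discount per step: exp(-r*dt) = 0.998002
Stock lattice S(k, j) with j the centered position index:
  k=0: S(0,+0) = 90.9000
  k=1: S(1,-1) = 64.2865; S(1,+0) = 90.9000; S(1,+1) = 128.5310
  k=2: S(2,-2) = 45.4649; S(2,-1) = 64.2865; S(2,+0) = 90.9000; S(2,+1) = 128.5310; S(2,+2) = 181.7406
Terminal payoffs V(N, j) = max(S_T - K, 0):
  V(2,-2) = 0.000000; V(2,-1) = 0.000000; V(2,+0) = 0.000000; V(2,+1) = 36.921005; V(2,+2) = 90.130587
Backward induction: V(k, j) = exp(-r*dt) * [p_u * V(k+1, j+1) + p_m * V(k+1, j) + p_d * V(k+1, j-1)]
  V(1,-1) = exp(-r*dt) * [p_u*0.000000 + p_m*0.000000 + p_d*0.000000] = 0.000000
  V(1,+0) = exp(-r*dt) * [p_u*36.921005 + p_m*0.000000 + p_d*0.000000] = 5.183887
  V(1,+1) = exp(-r*dt) * [p_u*90.130587 + p_m*36.921005 + p_d*0.000000] = 37.219593
  V(0,+0) = exp(-r*dt) * [p_u*37.219593 + p_m*5.183887 + p_d*0.000000] = 8.674830


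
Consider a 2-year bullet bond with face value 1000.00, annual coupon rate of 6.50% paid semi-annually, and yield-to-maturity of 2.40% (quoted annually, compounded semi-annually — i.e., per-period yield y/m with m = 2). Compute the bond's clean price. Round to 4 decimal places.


Answer: Price = 1079.5978

Derivation:
Coupon per period c = face * coupon_rate / m = 32.500000
Periods per year m = 2; per-period yield y/m = 0.012000
Number of cashflows N = 4
Cashflows (t years, CF_t, discount factor 1/(1+y/m)^(m*t), PV):
  t = 0.5000: CF_t = 32.500000, DF = 0.988142, PV = 32.114625
  t = 1.0000: CF_t = 32.500000, DF = 0.976425, PV = 31.733819
  t = 1.5000: CF_t = 32.500000, DF = 0.964847, PV = 31.357528
  t = 2.0000: CF_t = 1032.500000, DF = 0.953406, PV = 984.391852
Price P = sum_t PV_t = 1079.597824


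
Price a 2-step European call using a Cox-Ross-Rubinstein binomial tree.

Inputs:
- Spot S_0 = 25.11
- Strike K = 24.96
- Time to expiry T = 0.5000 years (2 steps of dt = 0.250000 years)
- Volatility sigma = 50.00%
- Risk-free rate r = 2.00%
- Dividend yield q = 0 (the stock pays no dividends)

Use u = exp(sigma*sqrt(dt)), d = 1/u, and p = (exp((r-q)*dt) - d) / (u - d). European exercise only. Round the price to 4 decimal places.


Answer: Price = V(0,0) = 3.3363

Derivation:
dt = T/N = 0.250000
u = exp(sigma*sqrt(dt)) = 1.284025; d = 1/u = 0.778801
p = (exp((r-q)*dt) - d) / (u - d) = 0.447745
Discount per step: exp(-r*dt) = 0.995012
Stock lattice S(k, i) with i counting down-moves:
  k=0: S(0,0) = 25.1100
  k=1: S(1,0) = 32.2419; S(1,1) = 19.5557
  k=2: S(2,0) = 41.3994; S(2,1) = 25.1100; S(2,2) = 15.2300
Terminal payoffs V(N, i) = max(S_T - K, 0):
  V(2,0) = 16.439391; V(2,1) = 0.150000; V(2,2) = 0.000000
Backward induction: V(k, i) = exp(-r*dt) * [p * V(k+1, i) + (1-p) * V(k+1, i+1)].
  V(1,0) = exp(-r*dt) * [p*16.439391 + (1-p)*0.150000] = 7.406367
  V(1,1) = exp(-r*dt) * [p*0.150000 + (1-p)*0.000000] = 0.066827
  V(0,0) = exp(-r*dt) * [p*7.406367 + (1-p)*0.066827] = 3.336345


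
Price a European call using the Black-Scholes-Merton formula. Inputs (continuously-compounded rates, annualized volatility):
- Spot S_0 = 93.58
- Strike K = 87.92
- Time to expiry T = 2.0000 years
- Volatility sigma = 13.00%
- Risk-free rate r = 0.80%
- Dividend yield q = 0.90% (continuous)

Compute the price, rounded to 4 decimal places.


d1 = (ln(S/K) + (r - q + 0.5*sigma^2) * T) / (sigma * sqrt(T)) = 0.42039878
d2 = d1 - sigma * sqrt(T) = 0.23655102
exp(-rT) = 0.98412732; exp(-qT) = 0.98216103
C = S_0 * exp(-qT) * N(d1) - K * exp(-rT) * N(d2)
N(d1) = 0.66290292; N(d2) = 0.59349744
C = 93.5800 * 0.98216103 * 0.66290292 - 87.9200 * 0.98412732 * 0.59349744 = 9.5758

Answer: Price = 9.5758


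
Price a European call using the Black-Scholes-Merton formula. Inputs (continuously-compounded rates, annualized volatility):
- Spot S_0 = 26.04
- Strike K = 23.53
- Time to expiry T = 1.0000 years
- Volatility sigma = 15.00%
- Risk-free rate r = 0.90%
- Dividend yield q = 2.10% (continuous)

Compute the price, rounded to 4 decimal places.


d1 = (ln(S/K) + (r - q + 0.5*sigma^2) * T) / (sigma * sqrt(T)) = 0.67071743
d2 = d1 - sigma * sqrt(T) = 0.52071743
exp(-rT) = 0.99104038; exp(-qT) = 0.97921896
C = S_0 * exp(-qT) * N(d1) - K * exp(-rT) * N(d2)
N(d1) = 0.74879972; N(d2) = 0.69871819
C = 26.0400 * 0.97921896 * 0.74879972 - 23.5300 * 0.99104038 * 0.69871819 = 2.8000

Answer: Price = 2.8000


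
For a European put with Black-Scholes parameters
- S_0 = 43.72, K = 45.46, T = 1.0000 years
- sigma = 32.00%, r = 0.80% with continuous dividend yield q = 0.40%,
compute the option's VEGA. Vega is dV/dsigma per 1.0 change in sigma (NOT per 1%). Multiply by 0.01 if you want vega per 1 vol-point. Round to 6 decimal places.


Answer: Vega = 17.349956

Derivation:
d1 = 0.0505401403; d2 = -0.2694598597
phi(d1) = 0.3984330953; exp(-qT) = 0.9960079893; exp(-rT) = 0.9920319148
Vega = S * exp(-qT) * phi(d1) * sqrt(T) = 43.7200 * 0.9960079893 * 0.3984330953 * 1.0000000000 = 17.349956


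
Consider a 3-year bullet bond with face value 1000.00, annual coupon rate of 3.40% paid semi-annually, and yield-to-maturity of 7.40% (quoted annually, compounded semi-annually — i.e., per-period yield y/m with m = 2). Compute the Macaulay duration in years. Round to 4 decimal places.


Answer: Macaulay duration = 2.8689 years

Derivation:
Coupon per period c = face * coupon_rate / m = 17.000000
Periods per year m = 2; per-period yield y/m = 0.037000
Number of cashflows N = 6
Cashflows (t years, CF_t, discount factor 1/(1+y/m)^(m*t), PV):
  t = 0.5000: CF_t = 17.000000, DF = 0.964320, PV = 16.393443
  t = 1.0000: CF_t = 17.000000, DF = 0.929913, PV = 15.808527
  t = 1.5000: CF_t = 17.000000, DF = 0.896734, PV = 15.244481
  t = 2.0000: CF_t = 17.000000, DF = 0.864739, PV = 14.700561
  t = 2.5000: CF_t = 17.000000, DF = 0.833885, PV = 14.176047
  t = 3.0000: CF_t = 1017.000000, DF = 0.804132, PV = 817.802464
Price P = sum_t PV_t = 894.125522
Macaulay numerator sum_t t * PV_t:
  t * PV_t at t = 0.5000: 8.196721
  t * PV_t at t = 1.0000: 15.808527
  t * PV_t at t = 1.5000: 22.866722
  t * PV_t at t = 2.0000: 29.401121
  t * PV_t at t = 2.5000: 35.440117
  t * PV_t at t = 3.0000: 2453.407391
Macaulay duration D = (sum_t t * PV_t) / P = 2565.120600 / 894.125522 = 2.868860


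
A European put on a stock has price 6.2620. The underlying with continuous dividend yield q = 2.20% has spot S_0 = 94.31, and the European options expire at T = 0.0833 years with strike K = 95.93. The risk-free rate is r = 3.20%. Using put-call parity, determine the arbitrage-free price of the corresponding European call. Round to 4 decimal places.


Answer: Call price = 4.7247

Derivation:
Put-call parity: C - P = S_0 * exp(-qT) - K * exp(-rT).
S_0 * exp(-qT) = 94.3100 * 0.99816908 = 94.13732576
K * exp(-rT) = 95.9300 * 0.99733795 = 95.67462950
C = P + S*exp(-qT) - K*exp(-rT)
C = 6.2620 + 94.13732576 - 95.67462950 = 4.7247


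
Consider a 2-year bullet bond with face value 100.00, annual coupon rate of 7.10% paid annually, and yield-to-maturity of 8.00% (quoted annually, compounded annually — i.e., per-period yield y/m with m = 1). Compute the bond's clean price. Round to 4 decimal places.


Coupon per period c = face * coupon_rate / m = 7.100000
Periods per year m = 1; per-period yield y/m = 0.080000
Number of cashflows N = 2
Cashflows (t years, CF_t, discount factor 1/(1+y/m)^(m*t), PV):
  t = 1.0000: CF_t = 7.100000, DF = 0.925926, PV = 6.574074
  t = 2.0000: CF_t = 107.100000, DF = 0.857339, PV = 91.820988
Price P = sum_t PV_t = 98.395062

Answer: Price = 98.3951


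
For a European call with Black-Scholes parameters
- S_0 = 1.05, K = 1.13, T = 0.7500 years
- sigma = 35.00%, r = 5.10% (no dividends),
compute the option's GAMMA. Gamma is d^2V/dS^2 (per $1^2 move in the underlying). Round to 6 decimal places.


Answer: Gamma = 1.252704

Derivation:
d1 = 0.0354988974; d2 = -0.2676099939
phi(d1) = 0.3986909917; exp(-qT) = 1.0000000000; exp(-rT) = 0.9624722927
Gamma = exp(-qT) * phi(d1) / (S * sigma * sqrt(T)) = 1.0000000000 * 0.3986909917 / (1.0500 * 0.3500 * 0.8660254038) = 1.252704


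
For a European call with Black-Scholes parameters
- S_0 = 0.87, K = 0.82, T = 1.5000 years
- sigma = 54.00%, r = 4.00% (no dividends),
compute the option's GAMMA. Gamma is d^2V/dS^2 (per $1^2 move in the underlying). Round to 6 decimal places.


Answer: Gamma = 0.608516

Derivation:
d1 = 0.5108983486; d2 = -0.1504638820
phi(d1) = 0.3501312851; exp(-qT) = 1.0000000000; exp(-rT) = 0.9417645336
Gamma = exp(-qT) * phi(d1) / (S * sigma * sqrt(T)) = 1.0000000000 * 0.3501312851 / (0.8700 * 0.5400 * 1.2247448714) = 0.608516


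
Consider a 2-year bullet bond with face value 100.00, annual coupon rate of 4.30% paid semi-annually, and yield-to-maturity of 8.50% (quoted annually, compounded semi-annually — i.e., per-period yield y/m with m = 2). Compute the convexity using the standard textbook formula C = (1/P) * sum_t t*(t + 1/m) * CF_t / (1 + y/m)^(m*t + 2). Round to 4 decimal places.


Coupon per period c = face * coupon_rate / m = 2.150000
Periods per year m = 2; per-period yield y/m = 0.042500
Number of cashflows N = 4
Cashflows (t years, CF_t, discount factor 1/(1+y/m)^(m*t), PV):
  t = 0.5000: CF_t = 2.150000, DF = 0.959233, PV = 2.062350
  t = 1.0000: CF_t = 2.150000, DF = 0.920127, PV = 1.978273
  t = 1.5000: CF_t = 2.150000, DF = 0.882616, PV = 1.897624
  t = 2.0000: CF_t = 102.150000, DF = 0.846634, PV = 86.483671
Price P = sum_t PV_t = 92.421919
Convexity numerator sum_t t*(t + 1/m) * CF_t / (1+y/m)^(m*t + 2):
  t = 0.5000: term = 0.948812
  t = 1.0000: term = 2.730395
  t = 1.5000: term = 5.238168
  t = 2.0000: term = 397.879894
Convexity = (1/P) * sum = 406.797269 / 92.421919 = 4.401524

Answer: Convexity = 4.4015


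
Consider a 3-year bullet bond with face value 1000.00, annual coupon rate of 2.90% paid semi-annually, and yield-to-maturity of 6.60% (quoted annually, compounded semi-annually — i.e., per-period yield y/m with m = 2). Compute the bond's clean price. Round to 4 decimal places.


Answer: Price = 900.7709

Derivation:
Coupon per period c = face * coupon_rate / m = 14.500000
Periods per year m = 2; per-period yield y/m = 0.033000
Number of cashflows N = 6
Cashflows (t years, CF_t, discount factor 1/(1+y/m)^(m*t), PV):
  t = 0.5000: CF_t = 14.500000, DF = 0.968054, PV = 14.036786
  t = 1.0000: CF_t = 14.500000, DF = 0.937129, PV = 13.588370
  t = 1.5000: CF_t = 14.500000, DF = 0.907192, PV = 13.154279
  t = 2.0000: CF_t = 14.500000, DF = 0.878211, PV = 12.734055
  t = 2.5000: CF_t = 14.500000, DF = 0.850156, PV = 12.327255
  t = 3.0000: CF_t = 1014.500000, DF = 0.822997, PV = 834.930108
Price P = sum_t PV_t = 900.770853


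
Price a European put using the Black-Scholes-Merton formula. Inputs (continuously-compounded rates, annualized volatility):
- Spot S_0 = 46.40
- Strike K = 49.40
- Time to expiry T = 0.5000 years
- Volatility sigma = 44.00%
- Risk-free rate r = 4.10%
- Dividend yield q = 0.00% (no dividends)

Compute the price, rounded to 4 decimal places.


Answer: Price = 6.9116

Derivation:
d1 = (ln(S/K) + (r - q + 0.5*sigma^2) * T) / (sigma * sqrt(T)) = 0.02008516
d2 = d1 - sigma * sqrt(T) = -0.29104182
exp(-rT) = 0.97970870; exp(-qT) = 1.00000000
P = K * exp(-rT) * N(-d2) - S_0 * exp(-qT) * N(-d1)
N(-d1) = 0.49198772; N(-d2) = 0.61449033
P = 49.4000 * 0.97970870 * 0.61449033 - 46.4000 * 1.00000000 * 0.49198772 = 6.9116


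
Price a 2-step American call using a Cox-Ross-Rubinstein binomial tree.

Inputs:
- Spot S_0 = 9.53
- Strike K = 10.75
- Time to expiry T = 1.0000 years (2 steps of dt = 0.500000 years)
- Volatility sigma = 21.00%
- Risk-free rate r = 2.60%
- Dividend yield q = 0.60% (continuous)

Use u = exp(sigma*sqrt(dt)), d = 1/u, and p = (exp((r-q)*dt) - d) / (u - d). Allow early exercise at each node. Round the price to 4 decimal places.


Answer: Price = V(0,0) = 0.4988

Derivation:
dt = T/N = 0.500000
u = exp(sigma*sqrt(dt)) = 1.160084; d = 1/u = 0.862007
p = (exp((r-q)*dt) - d) / (u - d) = 0.496662
Discount per step: exp(-r*dt) = 0.987084
Stock lattice S(k, i) with i counting down-moves:
  k=0: S(0,0) = 9.5300
  k=1: S(1,0) = 11.0556; S(1,1) = 8.2149
  k=2: S(2,0) = 12.8254; S(2,1) = 9.5300; S(2,2) = 7.0813
Terminal payoffs V(N, i) = max(S_T - K, 0):
  V(2,0) = 2.075425; V(2,1) = 0.000000; V(2,2) = 0.000000
Backward induction: V(k, i) = exp(-r*dt) * [p * V(k+1, i) + (1-p) * V(k+1, i+1)]; then take max(V_cont, immediate exercise) for American.
  V(1,0) = exp(-r*dt) * [p*2.075425 + (1-p)*0.000000] = 1.017471; exercise = 0.305601; V(1,0) = max -> 1.017471
  V(1,1) = exp(-r*dt) * [p*0.000000 + (1-p)*0.000000] = 0.000000; exercise = 0.000000; V(1,1) = max -> 0.000000
  V(0,0) = exp(-r*dt) * [p*1.017471 + (1-p)*0.000000] = 0.498812; exercise = 0.000000; V(0,0) = max -> 0.498812


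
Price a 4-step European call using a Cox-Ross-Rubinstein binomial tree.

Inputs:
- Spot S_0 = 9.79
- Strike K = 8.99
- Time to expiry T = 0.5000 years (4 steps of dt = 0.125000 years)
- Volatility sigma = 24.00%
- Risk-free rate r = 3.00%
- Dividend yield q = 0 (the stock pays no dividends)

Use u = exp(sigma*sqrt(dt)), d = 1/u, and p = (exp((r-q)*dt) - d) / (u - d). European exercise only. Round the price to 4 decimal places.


Answer: Price = V(0,0) = 1.2358

Derivation:
dt = T/N = 0.125000
u = exp(sigma*sqrt(dt)) = 1.088557; d = 1/u = 0.918647
p = (exp((r-q)*dt) - d) / (u - d) = 0.500912
Discount per step: exp(-r*dt) = 0.996257
Stock lattice S(k, i) with i counting down-moves:
  k=0: S(0,0) = 9.7900
  k=1: S(1,0) = 10.6570; S(1,1) = 8.9936
  k=2: S(2,0) = 11.6007; S(2,1) = 9.7900; S(2,2) = 8.2619
  k=3: S(3,0) = 12.6280; S(3,1) = 10.6570; S(3,2) = 8.9936; S(3,3) = 7.5898
  k=4: S(4,0) = 13.7463; S(4,1) = 11.6007; S(4,2) = 9.7900; S(4,3) = 8.2619; S(4,4) = 6.9723
Terminal payoffs V(N, i) = max(S_T - K, 0):
  V(4,0) = 4.756341; V(4,1) = 2.610719; V(4,2) = 0.800000; V(4,3) = 0.000000; V(4,4) = 0.000000
Backward induction: V(k, i) = exp(-r*dt) * [p * V(k+1, i) + (1-p) * V(k+1, i+1)].
  V(3,0) = exp(-r*dt) * [p*4.756341 + (1-p)*2.610719] = 3.671691
  V(3,1) = exp(-r*dt) * [p*2.610719 + (1-p)*0.800000] = 1.700621
  V(3,2) = exp(-r*dt) * [p*0.800000 + (1-p)*0.000000] = 0.399229
  V(3,3) = exp(-r*dt) * [p*0.000000 + (1-p)*0.000000] = 0.000000
  V(2,0) = exp(-r*dt) * [p*3.671691 + (1-p)*1.700621] = 2.677892
  V(2,1) = exp(-r*dt) * [p*1.700621 + (1-p)*0.399229] = 1.047177
  V(2,2) = exp(-r*dt) * [p*0.399229 + (1-p)*0.000000] = 0.199230
  V(1,0) = exp(-r*dt) * [p*2.677892 + (1-p)*1.047177] = 1.857044
  V(1,1) = exp(-r*dt) * [p*1.047177 + (1-p)*0.199230] = 0.621641
  V(0,0) = exp(-r*dt) * [p*1.857044 + (1-p)*0.621641] = 1.235826


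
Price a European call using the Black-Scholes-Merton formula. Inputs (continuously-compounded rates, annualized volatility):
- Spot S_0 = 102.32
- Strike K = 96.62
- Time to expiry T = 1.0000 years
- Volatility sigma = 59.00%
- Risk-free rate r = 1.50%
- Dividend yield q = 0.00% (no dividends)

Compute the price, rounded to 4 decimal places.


d1 = (ln(S/K) + (r - q + 0.5*sigma^2) * T) / (sigma * sqrt(T)) = 0.41757525
d2 = d1 - sigma * sqrt(T) = -0.17242475
exp(-rT) = 0.98511194; exp(-qT) = 1.00000000
C = S_0 * exp(-qT) * N(d1) - K * exp(-rT) * N(d2)
N(d1) = 0.66187115; N(d2) = 0.43155181
C = 102.3200 * 1.00000000 * 0.66187115 - 96.6200 * 0.98511194 * 0.43155181 = 26.6469

Answer: Price = 26.6469


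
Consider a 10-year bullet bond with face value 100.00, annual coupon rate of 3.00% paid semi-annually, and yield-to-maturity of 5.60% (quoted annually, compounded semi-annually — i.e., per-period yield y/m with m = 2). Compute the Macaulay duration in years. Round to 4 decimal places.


Coupon per period c = face * coupon_rate / m = 1.500000
Periods per year m = 2; per-period yield y/m = 0.028000
Number of cashflows N = 20
Cashflows (t years, CF_t, discount factor 1/(1+y/m)^(m*t), PV):
  t = 0.5000: CF_t = 1.500000, DF = 0.972763, PV = 1.459144
  t = 1.0000: CF_t = 1.500000, DF = 0.946267, PV = 1.419401
  t = 1.5000: CF_t = 1.500000, DF = 0.920493, PV = 1.380740
  t = 2.0000: CF_t = 1.500000, DF = 0.895422, PV = 1.343132
  t = 2.5000: CF_t = 1.500000, DF = 0.871033, PV = 1.306549
  t = 3.0000: CF_t = 1.500000, DF = 0.847308, PV = 1.270962
  t = 3.5000: CF_t = 1.500000, DF = 0.824230, PV = 1.236344
  t = 4.0000: CF_t = 1.500000, DF = 0.801780, PV = 1.202670
  t = 4.5000: CF_t = 1.500000, DF = 0.779941, PV = 1.169912
  t = 5.0000: CF_t = 1.500000, DF = 0.758698, PV = 1.138047
  t = 5.5000: CF_t = 1.500000, DF = 0.738033, PV = 1.107049
  t = 6.0000: CF_t = 1.500000, DF = 0.717931, PV = 1.076896
  t = 6.5000: CF_t = 1.500000, DF = 0.698376, PV = 1.047564
  t = 7.0000: CF_t = 1.500000, DF = 0.679354, PV = 1.019032
  t = 7.5000: CF_t = 1.500000, DF = 0.660851, PV = 0.991276
  t = 8.0000: CF_t = 1.500000, DF = 0.642851, PV = 0.964276
  t = 8.5000: CF_t = 1.500000, DF = 0.625341, PV = 0.938012
  t = 9.0000: CF_t = 1.500000, DF = 0.608309, PV = 0.912463
  t = 9.5000: CF_t = 1.500000, DF = 0.591740, PV = 0.887610
  t = 10.0000: CF_t = 101.500000, DF = 0.575622, PV = 58.425676
Price P = sum_t PV_t = 80.296756
Macaulay numerator sum_t t * PV_t:
  t * PV_t at t = 0.5000: 0.729572
  t * PV_t at t = 1.0000: 1.419401
  t * PV_t at t = 1.5000: 2.071110
  t * PV_t at t = 2.0000: 2.686265
  t * PV_t at t = 2.5000: 3.266372
  t * PV_t at t = 3.0000: 3.812886
  t * PV_t at t = 3.5000: 4.327205
  t * PV_t at t = 4.0000: 4.810678
  t * PV_t at t = 4.5000: 5.264604
  t * PV_t at t = 5.0000: 5.690234
  t * PV_t at t = 5.5000: 6.088772
  t * PV_t at t = 6.0000: 6.461378
  t * PV_t at t = 6.5000: 6.809169
  t * PV_t at t = 7.0000: 7.133221
  t * PV_t at t = 7.5000: 7.434569
  t * PV_t at t = 8.0000: 7.714209
  t * PV_t at t = 8.5000: 7.973100
  t * PV_t at t = 9.0000: 8.212166
  t * PV_t at t = 9.5000: 8.432293
  t * PV_t at t = 10.0000: 584.256764
Macaulay duration D = (sum_t t * PV_t) / P = 684.593969 / 80.296756 = 8.525799

Answer: Macaulay duration = 8.5258 years


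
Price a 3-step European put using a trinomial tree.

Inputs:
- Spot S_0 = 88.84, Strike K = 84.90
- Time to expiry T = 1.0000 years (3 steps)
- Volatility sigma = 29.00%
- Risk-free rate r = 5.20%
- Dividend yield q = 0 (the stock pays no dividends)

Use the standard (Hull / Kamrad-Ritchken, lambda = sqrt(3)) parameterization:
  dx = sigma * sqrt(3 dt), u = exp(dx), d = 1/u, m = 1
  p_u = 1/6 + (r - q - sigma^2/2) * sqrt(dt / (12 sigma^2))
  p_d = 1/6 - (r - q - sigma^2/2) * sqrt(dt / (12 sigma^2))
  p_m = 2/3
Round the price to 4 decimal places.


dt = T/N = 0.333333; dx = sigma*sqrt(3*dt) = 0.290000
u = exp(dx) = 1.336427; d = 1/u = 0.748264
p_u = 0.172385, p_m = 0.666667, p_d = 0.160948
Discount per step: exp(-r*dt) = 0.982816
Stock lattice S(k, j) with j the centered position index:
  k=0: S(0,+0) = 88.8400
  k=1: S(1,-1) = 66.4757; S(1,+0) = 88.8400; S(1,+1) = 118.7282
  k=2: S(2,-2) = 49.7414; S(2,-1) = 66.4757; S(2,+0) = 88.8400; S(2,+1) = 118.7282; S(2,+2) = 158.6717
  k=3: S(3,-3) = 37.2197; S(3,-2) = 49.7414; S(3,-1) = 66.4757; S(3,+0) = 88.8400; S(3,+1) = 118.7282; S(3,+2) = 158.6717; S(3,+3) = 212.0532
Terminal payoffs V(N, j) = max(K - S_T, 0):
  V(3,-3) = 47.680344; V(3,-2) = 35.158629; V(3,-1) = 18.424265; V(3,+0) = 0.000000; V(3,+1) = 0.000000; V(3,+2) = 0.000000; V(3,+3) = 0.000000
Backward induction: V(k, j) = exp(-r*dt) * [p_u * V(k+1, j+1) + p_m * V(k+1, j) + p_d * V(k+1, j-1)]
  V(2,-2) = exp(-r*dt) * [p_u*18.424265 + p_m*35.158629 + p_d*47.680344] = 33.699998
  V(2,-1) = exp(-r*dt) * [p_u*0.000000 + p_m*18.424265 + p_d*35.158629] = 17.633256
  V(2,+0) = exp(-r*dt) * [p_u*0.000000 + p_m*0.000000 + p_d*18.424265] = 2.914397
  V(2,+1) = exp(-r*dt) * [p_u*0.000000 + p_m*0.000000 + p_d*0.000000] = 0.000000
  V(2,+2) = exp(-r*dt) * [p_u*0.000000 + p_m*0.000000 + p_d*0.000000] = 0.000000
  V(1,-1) = exp(-r*dt) * [p_u*2.914397 + p_m*17.633256 + p_d*33.699998] = 17.378015
  V(1,+0) = exp(-r*dt) * [p_u*0.000000 + p_m*2.914397 + p_d*17.633256] = 4.698817
  V(1,+1) = exp(-r*dt) * [p_u*0.000000 + p_m*0.000000 + p_d*2.914397] = 0.461007
  V(0,+0) = exp(-r*dt) * [p_u*0.461007 + p_m*4.698817 + p_d*17.378015] = 5.905719

Answer: Price = V(0,0) = 5.9057


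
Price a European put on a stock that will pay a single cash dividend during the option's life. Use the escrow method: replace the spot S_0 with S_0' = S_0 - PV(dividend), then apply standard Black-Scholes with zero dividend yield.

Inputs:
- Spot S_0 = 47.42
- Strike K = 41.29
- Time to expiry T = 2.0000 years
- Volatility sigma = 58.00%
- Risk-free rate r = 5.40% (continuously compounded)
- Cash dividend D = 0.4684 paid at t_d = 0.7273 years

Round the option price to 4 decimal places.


PV(D) = D * exp(-r * t_d) = 0.4684 * 0.96148703 = 0.45036053
S_0' = S_0 - PV(D) = 47.4200 - 0.45036053 = 46.96963947
d1 = (ln(S_0'/K) + (r + sigma^2/2)*T) / (sigma*sqrt(T)) = 0.69891542
d2 = d1 - sigma*sqrt(T) = -0.12132845
exp(-rT) = 0.89762760
N(-d1) = 0.24230245; N(-d2) = 0.54828456
P = K * exp(-rT) * N(-d2) - S_0' * N(-d1) = 41.2900 * 0.89762760 * 0.54828456 - 46.96963947 * 0.24230245 = 8.9402

Answer: Price = 8.9402


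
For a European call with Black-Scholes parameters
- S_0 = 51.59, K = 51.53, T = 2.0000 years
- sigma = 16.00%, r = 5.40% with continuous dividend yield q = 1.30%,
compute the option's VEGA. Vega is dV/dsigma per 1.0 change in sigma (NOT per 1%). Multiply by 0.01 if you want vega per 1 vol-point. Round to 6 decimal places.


d1 = 0.4806721551; d2 = 0.2543979851
phi(d1) = 0.3554177597; exp(-qT) = 0.9743350896; exp(-rT) = 0.8976275964
Vega = S * exp(-qT) * phi(d1) * sqrt(T) = 51.5900 * 0.9743350896 * 0.3554177597 * 1.4142135624 = 25.265506

Answer: Vega = 25.265506


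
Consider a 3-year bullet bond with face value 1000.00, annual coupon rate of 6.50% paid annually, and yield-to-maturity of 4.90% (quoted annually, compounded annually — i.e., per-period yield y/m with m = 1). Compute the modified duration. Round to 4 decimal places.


Coupon per period c = face * coupon_rate / m = 65.000000
Periods per year m = 1; per-period yield y/m = 0.049000
Number of cashflows N = 3
Cashflows (t years, CF_t, discount factor 1/(1+y/m)^(m*t), PV):
  t = 1.0000: CF_t = 65.000000, DF = 0.953289, PV = 61.963775
  t = 2.0000: CF_t = 65.000000, DF = 0.908760, PV = 59.069376
  t = 3.0000: CF_t = 1065.000000, DF = 0.866310, PV = 922.620592
Price P = sum_t PV_t = 1043.653742
First compute Macaulay numerator sum_t t * PV_t:
  t * PV_t at t = 1.0000: 61.963775
  t * PV_t at t = 2.0000: 118.138751
  t * PV_t at t = 3.0000: 2767.861775
Macaulay duration D = 2947.964301 / 1043.653742 = 2.824657
Modified duration = D / (1 + y/m) = 2.824657 / (1 + 0.049000) = 2.692714

Answer: Modified duration = 2.6927


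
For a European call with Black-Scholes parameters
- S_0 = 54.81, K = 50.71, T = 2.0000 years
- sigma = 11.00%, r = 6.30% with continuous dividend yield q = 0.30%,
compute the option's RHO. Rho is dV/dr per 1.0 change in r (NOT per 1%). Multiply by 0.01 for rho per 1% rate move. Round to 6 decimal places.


Answer: Rho = 79.009568

Derivation:
d1 = 1.3489638651; d2 = 1.1934003733
phi(d1) = 0.1606077394; exp(-qT) = 0.9940179641; exp(-rT) = 0.8816148468
N(d2) = 0.8836436956
Rho = K*T*exp(-rT)*N(d2) = 50.7100 * 2.0000 * 0.8816148468 * 0.8836436956 = 79.009568


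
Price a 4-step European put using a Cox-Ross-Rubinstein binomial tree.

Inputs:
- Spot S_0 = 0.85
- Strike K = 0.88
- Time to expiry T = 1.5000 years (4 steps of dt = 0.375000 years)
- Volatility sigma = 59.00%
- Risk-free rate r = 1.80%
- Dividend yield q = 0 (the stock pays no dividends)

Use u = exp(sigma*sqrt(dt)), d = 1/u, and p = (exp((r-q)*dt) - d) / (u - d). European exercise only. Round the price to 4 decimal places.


Answer: Price = V(0,0) = 0.2345

Derivation:
dt = T/N = 0.375000
u = exp(sigma*sqrt(dt)) = 1.435194; d = 1/u = 0.696770
p = (exp((r-q)*dt) - d) / (u - d) = 0.419817
Discount per step: exp(-r*dt) = 0.993273
Stock lattice S(k, i) with i counting down-moves:
  k=0: S(0,0) = 0.8500
  k=1: S(1,0) = 1.2199; S(1,1) = 0.5923
  k=2: S(2,0) = 1.7508; S(2,1) = 0.8500; S(2,2) = 0.4127
  k=3: S(3,0) = 2.5128; S(3,1) = 1.2199; S(3,2) = 0.5923; S(3,3) = 0.2875
  k=4: S(4,0) = 3.6063; S(4,1) = 1.7508; S(4,2) = 0.8500; S(4,3) = 0.4127; S(4,4) = 0.2003
Terminal payoffs V(N, i) = max(K - S_T, 0):
  V(4,0) = 0.000000; V(4,1) = 0.000000; V(4,2) = 0.030000; V(4,3) = 0.467335; V(4,4) = 0.679656
Backward induction: V(k, i) = exp(-r*dt) * [p * V(k+1, i) + (1-p) * V(k+1, i+1)].
  V(3,0) = exp(-r*dt) * [p*0.000000 + (1-p)*0.000000] = 0.000000
  V(3,1) = exp(-r*dt) * [p*0.000000 + (1-p)*0.030000] = 0.017288
  V(3,2) = exp(-r*dt) * [p*0.030000 + (1-p)*0.467335] = 0.281825
  V(3,3) = exp(-r*dt) * [p*0.467335 + (1-p)*0.679656] = 0.586547
  V(2,0) = exp(-r*dt) * [p*0.000000 + (1-p)*0.017288] = 0.009963
  V(2,1) = exp(-r*dt) * [p*0.017288 + (1-p)*0.281825] = 0.169619
  V(2,2) = exp(-r*dt) * [p*0.281825 + (1-p)*0.586547] = 0.455535
  V(1,0) = exp(-r*dt) * [p*0.009963 + (1-p)*0.169619] = 0.101903
  V(1,1) = exp(-r*dt) * [p*0.169619 + (1-p)*0.455535] = 0.333246
  V(0,0) = exp(-r*dt) * [p*0.101903 + (1-p)*0.333246] = 0.234535


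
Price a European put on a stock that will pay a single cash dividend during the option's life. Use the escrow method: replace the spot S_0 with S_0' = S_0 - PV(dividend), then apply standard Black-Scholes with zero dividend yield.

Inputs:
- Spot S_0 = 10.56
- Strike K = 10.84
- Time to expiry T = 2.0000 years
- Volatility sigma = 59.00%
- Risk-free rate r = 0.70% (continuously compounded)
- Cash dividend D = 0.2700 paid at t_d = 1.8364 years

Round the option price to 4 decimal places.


Answer: Price = 3.5948

Derivation:
PV(D) = D * exp(-r * t_d) = 0.2700 * 0.98722747 = 0.26655142
S_0' = S_0 - PV(D) = 10.5600 - 0.26655142 = 10.29344858
d1 = (ln(S_0'/K) + (r + sigma^2/2)*T) / (sigma*sqrt(T)) = 0.37196769
d2 = d1 - sigma*sqrt(T) = -0.46241831
exp(-rT) = 0.98609754
N(-d1) = 0.35495845; N(-d2) = 0.67810931
P = K * exp(-rT) * N(-d2) - S_0' * N(-d1) = 10.8400 * 0.98609754 * 0.67810931 - 10.29344858 * 0.35495845 = 3.5948


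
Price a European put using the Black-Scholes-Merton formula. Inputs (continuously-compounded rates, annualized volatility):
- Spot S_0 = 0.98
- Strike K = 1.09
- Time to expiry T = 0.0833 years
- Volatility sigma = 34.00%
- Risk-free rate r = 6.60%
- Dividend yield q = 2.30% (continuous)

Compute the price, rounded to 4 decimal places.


Answer: Price = 0.1136

Derivation:
d1 = (ln(S/K) + (r - q + 0.5*sigma^2) * T) / (sigma * sqrt(T)) = -0.99851064
d2 = d1 - sigma * sqrt(T) = -1.09664056
exp(-rT) = 0.99451729; exp(-qT) = 0.99808593
P = K * exp(-rT) * N(-d2) - S_0 * exp(-qT) * N(-d1)
N(-d1) = 0.84098410; N(-d2) = 0.86360072
P = 1.0900 * 0.99451729 * 0.86360072 - 0.9800 * 0.99808593 * 0.84098410 = 0.1136


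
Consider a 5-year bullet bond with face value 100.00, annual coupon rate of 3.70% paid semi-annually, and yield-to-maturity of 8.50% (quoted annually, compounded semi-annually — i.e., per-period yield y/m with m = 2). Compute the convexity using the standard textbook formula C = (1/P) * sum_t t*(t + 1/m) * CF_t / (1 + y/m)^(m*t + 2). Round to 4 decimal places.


Answer: Convexity = 22.3465

Derivation:
Coupon per period c = face * coupon_rate / m = 1.850000
Periods per year m = 2; per-period yield y/m = 0.042500
Number of cashflows N = 10
Cashflows (t years, CF_t, discount factor 1/(1+y/m)^(m*t), PV):
  t = 0.5000: CF_t = 1.850000, DF = 0.959233, PV = 1.774580
  t = 1.0000: CF_t = 1.850000, DF = 0.920127, PV = 1.702235
  t = 1.5000: CF_t = 1.850000, DF = 0.882616, PV = 1.632840
  t = 2.0000: CF_t = 1.850000, DF = 0.846634, PV = 1.566273
  t = 2.5000: CF_t = 1.850000, DF = 0.812119, PV = 1.502420
  t = 3.0000: CF_t = 1.850000, DF = 0.779011, PV = 1.441170
  t = 3.5000: CF_t = 1.850000, DF = 0.747253, PV = 1.382418
  t = 4.0000: CF_t = 1.850000, DF = 0.716789, PV = 1.326060
  t = 4.5000: CF_t = 1.850000, DF = 0.687568, PV = 1.272000
  t = 5.0000: CF_t = 101.850000, DF = 0.659537, PV = 67.173874
Price P = sum_t PV_t = 80.773871
Convexity numerator sum_t t*(t + 1/m) * CF_t / (1+y/m)^(m*t + 2):
  t = 0.5000: term = 0.816420
  t = 1.0000: term = 2.349410
  t = 1.5000: term = 4.507261
  t = 2.0000: term = 7.205852
  t = 2.5000: term = 10.368133
  t = 3.0000: term = 13.923631
  t = 3.5000: term = 17.808002
  t = 4.0000: term = 21.962592
  t = 4.5000: term = 26.334043
  t = 5.0000: term = 1699.734007
Convexity = (1/P) * sum = 1805.009350 / 80.773871 = 22.346451


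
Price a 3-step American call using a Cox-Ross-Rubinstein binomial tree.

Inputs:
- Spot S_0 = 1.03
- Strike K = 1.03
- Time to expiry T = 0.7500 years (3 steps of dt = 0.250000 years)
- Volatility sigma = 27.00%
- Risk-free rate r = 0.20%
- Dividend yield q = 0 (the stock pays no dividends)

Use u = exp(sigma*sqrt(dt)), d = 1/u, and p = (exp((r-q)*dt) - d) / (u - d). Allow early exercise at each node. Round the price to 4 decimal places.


dt = T/N = 0.250000
u = exp(sigma*sqrt(dt)) = 1.144537; d = 1/u = 0.873716
p = (exp((r-q)*dt) - d) / (u - d) = 0.468148
Discount per step: exp(-r*dt) = 0.999500
Stock lattice S(k, i) with i counting down-moves:
  k=0: S(0,0) = 1.0300
  k=1: S(1,0) = 1.1789; S(1,1) = 0.8999
  k=2: S(2,0) = 1.3493; S(2,1) = 1.0300; S(2,2) = 0.7863
  k=3: S(3,0) = 1.5443; S(3,1) = 1.1789; S(3,2) = 0.8999; S(3,3) = 0.6870
Terminal payoffs V(N, i) = max(S_T - K, 0):
  V(3,0) = 0.514282; V(3,1) = 0.148873; V(3,2) = 0.000000; V(3,3) = 0.000000
Backward induction: V(k, i) = exp(-r*dt) * [p * V(k+1, i) + (1-p) * V(k+1, i+1)]; then take max(V_cont, immediate exercise) for American.
  V(2,0) = exp(-r*dt) * [p*0.514282 + (1-p)*0.148873] = 0.319778; exercise = 0.319263; V(2,0) = max -> 0.319778
  V(2,1) = exp(-r*dt) * [p*0.148873 + (1-p)*0.000000] = 0.069660; exercise = 0.000000; V(2,1) = max -> 0.069660
  V(2,2) = exp(-r*dt) * [p*0.000000 + (1-p)*0.000000] = 0.000000; exercise = 0.000000; V(2,2) = max -> 0.000000
  V(1,0) = exp(-r*dt) * [p*0.319778 + (1-p)*0.069660] = 0.186659; exercise = 0.148873; V(1,0) = max -> 0.186659
  V(1,1) = exp(-r*dt) * [p*0.069660 + (1-p)*0.000000] = 0.032595; exercise = 0.000000; V(1,1) = max -> 0.032595
  V(0,0) = exp(-r*dt) * [p*0.186659 + (1-p)*0.032595] = 0.104667; exercise = 0.000000; V(0,0) = max -> 0.104667

Answer: Price = V(0,0) = 0.1047


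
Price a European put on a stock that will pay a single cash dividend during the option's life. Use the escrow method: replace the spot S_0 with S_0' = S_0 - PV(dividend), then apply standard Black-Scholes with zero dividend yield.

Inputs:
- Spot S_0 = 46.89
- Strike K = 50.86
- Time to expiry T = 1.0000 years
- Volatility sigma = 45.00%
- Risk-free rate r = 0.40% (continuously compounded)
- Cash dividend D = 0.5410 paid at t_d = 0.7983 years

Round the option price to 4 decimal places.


PV(D) = D * exp(-r * t_d) = 0.5410 * 0.99681189 = 0.53927523
S_0' = S_0 - PV(D) = 46.8900 - 0.53927523 = 46.35072477
d1 = (ln(S_0'/K) + (r + sigma^2/2)*T) / (sigma*sqrt(T)) = 0.02757815
d2 = d1 - sigma*sqrt(T) = -0.42242185
exp(-rT) = 0.99600799
N(-d1) = 0.48899930; N(-d2) = 0.66364143
P = K * exp(-rT) * N(-d2) - S_0' * N(-d1) = 50.8600 * 0.99600799 * 0.66364143 - 46.35072477 * 0.48899930 = 10.9526

Answer: Price = 10.9526


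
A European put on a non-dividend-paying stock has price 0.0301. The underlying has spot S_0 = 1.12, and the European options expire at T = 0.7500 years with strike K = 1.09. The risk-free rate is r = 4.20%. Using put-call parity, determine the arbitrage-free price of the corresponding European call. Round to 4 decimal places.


Answer: Call price = 0.0939

Derivation:
Put-call parity: C - P = S_0 * exp(-qT) - K * exp(-rT).
S_0 * exp(-qT) = 1.1200 * 1.00000000 = 1.12000000
K * exp(-rT) = 1.0900 * 0.96899096 = 1.05620014
C = P + S*exp(-qT) - K*exp(-rT)
C = 0.0301 + 1.12000000 - 1.05620014 = 0.0939


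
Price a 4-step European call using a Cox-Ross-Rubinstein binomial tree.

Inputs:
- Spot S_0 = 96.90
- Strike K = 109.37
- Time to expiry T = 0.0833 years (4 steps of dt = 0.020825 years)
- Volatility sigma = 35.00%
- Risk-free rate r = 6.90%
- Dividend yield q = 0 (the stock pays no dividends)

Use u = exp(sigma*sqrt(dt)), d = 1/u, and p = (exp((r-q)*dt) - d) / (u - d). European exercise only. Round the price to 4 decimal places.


dt = T/N = 0.020825
u = exp(sigma*sqrt(dt)) = 1.051805; d = 1/u = 0.950746
p = (exp((r-q)*dt) - d) / (u - d) = 0.501605
Discount per step: exp(-r*dt) = 0.998564
Stock lattice S(k, i) with i counting down-moves:
  k=0: S(0,0) = 96.9000
  k=1: S(1,0) = 101.9199; S(1,1) = 92.1273
  k=2: S(2,0) = 107.1999; S(2,1) = 96.9000; S(2,2) = 87.5897
  k=3: S(3,0) = 112.7535; S(3,1) = 101.9199; S(3,2) = 92.1273; S(3,3) = 83.2756
  k=4: S(4,0) = 118.5947; S(4,1) = 107.1999; S(4,2) = 96.9000; S(4,3) = 87.5897; S(4,4) = 79.1740
Terminal payoffs V(N, i) = max(S_T - K, 0):
  V(4,0) = 9.224688; V(4,1) = 0.000000; V(4,2) = 0.000000; V(4,3) = 0.000000; V(4,4) = 0.000000
Backward induction: V(k, i) = exp(-r*dt) * [p * V(k+1, i) + (1-p) * V(k+1, i+1)].
  V(3,0) = exp(-r*dt) * [p*9.224688 + (1-p)*0.000000] = 4.620501
  V(3,1) = exp(-r*dt) * [p*0.000000 + (1-p)*0.000000] = 0.000000
  V(3,2) = exp(-r*dt) * [p*0.000000 + (1-p)*0.000000] = 0.000000
  V(3,3) = exp(-r*dt) * [p*0.000000 + (1-p)*0.000000] = 0.000000
  V(2,0) = exp(-r*dt) * [p*4.620501 + (1-p)*0.000000] = 2.314337
  V(2,1) = exp(-r*dt) * [p*0.000000 + (1-p)*0.000000] = 0.000000
  V(2,2) = exp(-r*dt) * [p*0.000000 + (1-p)*0.000000] = 0.000000
  V(1,0) = exp(-r*dt) * [p*2.314337 + (1-p)*0.000000] = 1.159215
  V(1,1) = exp(-r*dt) * [p*0.000000 + (1-p)*0.000000] = 0.000000
  V(0,0) = exp(-r*dt) * [p*1.159215 + (1-p)*0.000000] = 0.580633

Answer: Price = V(0,0) = 0.5806
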